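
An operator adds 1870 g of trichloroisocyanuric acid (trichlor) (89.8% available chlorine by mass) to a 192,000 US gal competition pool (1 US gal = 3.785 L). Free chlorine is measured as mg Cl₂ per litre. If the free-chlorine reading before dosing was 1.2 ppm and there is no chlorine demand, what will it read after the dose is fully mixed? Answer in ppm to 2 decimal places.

Volume: 192,000 US gal × 3.785 L/gal = 726,720 L.
Available chlorine delivered: 1870 g × 0.898 = 1679 g as Cl₂.
Concentration rise: 1679 g / 726,720 L = 2.311 mg/L = 2.31 ppm.
Final FC: 1.2 + 2.31 = 3.51 ppm.

3.51 ppm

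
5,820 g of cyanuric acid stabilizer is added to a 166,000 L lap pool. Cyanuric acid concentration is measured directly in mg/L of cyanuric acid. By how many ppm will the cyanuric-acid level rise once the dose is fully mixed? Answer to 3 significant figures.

35.1 ppm

Rise: 5,820 g / 166,000 L × 1000 = 35.06 mg/L.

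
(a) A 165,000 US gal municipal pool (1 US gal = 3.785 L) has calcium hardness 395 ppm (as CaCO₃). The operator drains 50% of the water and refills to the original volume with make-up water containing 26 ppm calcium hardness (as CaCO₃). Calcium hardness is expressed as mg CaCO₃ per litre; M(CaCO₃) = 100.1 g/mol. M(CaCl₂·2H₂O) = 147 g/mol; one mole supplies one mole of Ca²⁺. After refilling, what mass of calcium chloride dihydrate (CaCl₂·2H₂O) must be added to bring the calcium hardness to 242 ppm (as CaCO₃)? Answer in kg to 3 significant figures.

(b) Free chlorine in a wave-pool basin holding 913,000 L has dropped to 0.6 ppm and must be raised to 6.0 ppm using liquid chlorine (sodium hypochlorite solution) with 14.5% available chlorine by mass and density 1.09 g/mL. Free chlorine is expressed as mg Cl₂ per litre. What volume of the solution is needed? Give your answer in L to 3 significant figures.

(a) 28.9 kg; (b) 31.2 L

(a) Volume: 165,000 US gal × 3.785 L/gal = 624,525 L.
(a) After draining 50% and refilling: 395 × 0.50 + 26 × 0.50 = 210.5 ppm.
(a) Deficit to target: 242 − 210.5 = 31.5 mg/L.
(a) As CaCO₃: 31.5 mg/L × 624,525 L = 19,670 g; ÷ 100.1 = 196.5 mol Ca²⁺.
(a) Mass: 196.5 × 147 = 28,890 g.

(b) Chlorine deficit: 6.0 − 0.6 = 5.4 ppm = 5.4 mg/L as Cl₂.
(b) Cl₂ equivalent needed: 5.4 mg/L × 913,000 L = 4,930,000 mg = 4930 g.
(b) Product at 14.5% available chlorine: 4930 / 0.145 = 34,000 g.
(b) Volume at density 1.09 g/mL: 34,000 g ÷ 1.09 g/mL = 31,190 mL.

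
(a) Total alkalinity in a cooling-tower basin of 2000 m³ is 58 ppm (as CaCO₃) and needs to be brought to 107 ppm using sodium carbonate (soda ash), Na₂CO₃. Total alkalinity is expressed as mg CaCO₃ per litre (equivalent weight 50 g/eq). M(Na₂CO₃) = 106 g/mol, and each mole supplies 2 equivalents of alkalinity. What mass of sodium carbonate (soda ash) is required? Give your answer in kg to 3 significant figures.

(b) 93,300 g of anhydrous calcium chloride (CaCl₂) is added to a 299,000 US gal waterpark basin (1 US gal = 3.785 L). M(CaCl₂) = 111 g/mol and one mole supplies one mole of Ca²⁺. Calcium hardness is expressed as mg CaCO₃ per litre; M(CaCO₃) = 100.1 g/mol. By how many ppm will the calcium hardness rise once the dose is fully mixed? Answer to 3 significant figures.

(a) 104 kg; (b) 74.3 ppm

(a) Volume: 2000 m³ = 2,000,000 L.
(a) Alkalinity to add: (107 − 58) = 49 mg/L as CaCO₃ × 2,000,000 L = 98,000 g as CaCO₃.
(a) Equivalents: 98,000 g ÷ 50 g/eq = 1960 eq.
(a) Each mole of Na₂CO₃ supplies 2 eq, so 1960 / 2 = 980 mol.
(a) Mass: 980 mol × 106 g/mol = 103,900 g.

(b) Volume: 299,000 US gal × 3.785 L/gal = 1,131,715 L.
(b) Moles of Ca²⁺: 93,300 g ÷ 111 g/mol = 840.5 mol.
(b) As CaCO₃: 840.5 mol × 100.1 g/mol = 84,140 g.
(b) Rise: 84,140 g / 1,131,715 L × 1000 = 74.35 mg/L.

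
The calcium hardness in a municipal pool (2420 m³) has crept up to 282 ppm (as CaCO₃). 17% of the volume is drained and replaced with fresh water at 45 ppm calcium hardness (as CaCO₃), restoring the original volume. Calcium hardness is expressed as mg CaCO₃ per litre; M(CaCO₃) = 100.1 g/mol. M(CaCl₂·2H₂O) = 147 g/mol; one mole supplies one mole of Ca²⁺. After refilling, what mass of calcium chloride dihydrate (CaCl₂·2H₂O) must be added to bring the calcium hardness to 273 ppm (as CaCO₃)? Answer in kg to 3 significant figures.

111 kg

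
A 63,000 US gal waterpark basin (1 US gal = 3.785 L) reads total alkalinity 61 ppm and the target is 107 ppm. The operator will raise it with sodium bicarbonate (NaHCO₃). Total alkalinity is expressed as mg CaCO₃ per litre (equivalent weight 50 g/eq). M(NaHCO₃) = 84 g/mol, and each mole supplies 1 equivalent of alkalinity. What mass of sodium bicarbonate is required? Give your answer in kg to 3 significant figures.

18.4 kg

Volume: 63,000 US gal × 3.785 L/gal = 238,455 L.
Alkalinity to add: (107 − 61) = 46 mg/L as CaCO₃ × 238,455 L = 10,970 g as CaCO₃.
Equivalents: 10,970 g ÷ 50 g/eq = 219.4 eq.
NaHCO₃ supplies 1 eq per mole → 219.4 mol.
Mass: 219.4 mol × 84 g/mol = 18,430 g.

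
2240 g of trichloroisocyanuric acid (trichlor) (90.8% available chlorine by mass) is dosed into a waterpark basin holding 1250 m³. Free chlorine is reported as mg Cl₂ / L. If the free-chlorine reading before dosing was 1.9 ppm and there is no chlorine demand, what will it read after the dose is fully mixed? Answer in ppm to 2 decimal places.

3.53 ppm

Volume: 1250 m³ = 1,250,000 L.
Available chlorine delivered: 2240 g × 0.908 = 2034 g as Cl₂.
Concentration rise: 2034 g / 1,250,000 L = 1.627 mg/L = 1.63 ppm.
Final FC: 1.9 + 1.63 = 3.53 ppm.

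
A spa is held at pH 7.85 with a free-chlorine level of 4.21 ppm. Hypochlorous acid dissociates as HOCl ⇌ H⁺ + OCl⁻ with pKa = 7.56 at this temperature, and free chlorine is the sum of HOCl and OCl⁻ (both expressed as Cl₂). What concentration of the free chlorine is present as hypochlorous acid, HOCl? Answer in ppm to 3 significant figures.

[OCl⁻]/[HOCl] = 10^(pH − pKa) = 10^(7.85 − 7.56) = 10^0.29 = 1.95.
Fraction as HOCl = 1 / (1 + 1.95) = 0.339.
HOCl = 0.339 × 4.21 ppm = 1.427 ppm.

1.43 ppm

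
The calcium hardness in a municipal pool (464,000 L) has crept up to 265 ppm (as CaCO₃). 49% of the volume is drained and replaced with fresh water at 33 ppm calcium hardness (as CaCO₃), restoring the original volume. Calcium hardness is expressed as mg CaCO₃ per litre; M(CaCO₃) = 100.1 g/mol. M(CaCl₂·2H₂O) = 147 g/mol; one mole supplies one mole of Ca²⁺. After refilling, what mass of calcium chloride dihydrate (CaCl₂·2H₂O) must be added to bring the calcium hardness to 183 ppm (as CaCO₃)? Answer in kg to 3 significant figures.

After draining 49% and refilling: 265 × 0.51 + 33 × 0.49 = 151.32 ppm.
Deficit to target: 183 − 151.32 = 31.68 mg/L.
As CaCO₃: 31.68 mg/L × 464,000 L = 14,700 g; ÷ 100.1 = 146.8 mol Ca²⁺.
Mass: 146.8 × 147 = 21,590 g.

21.6 kg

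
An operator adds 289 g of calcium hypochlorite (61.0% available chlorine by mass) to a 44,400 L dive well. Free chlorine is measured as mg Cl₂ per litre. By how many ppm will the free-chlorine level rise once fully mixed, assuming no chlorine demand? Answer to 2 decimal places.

Available chlorine delivered: 289 g × 0.61 = 176.3 g as Cl₂.
Concentration rise: 176.3 g / 44,400 L = 3.97 mg/L = 3.97 ppm.

3.97 ppm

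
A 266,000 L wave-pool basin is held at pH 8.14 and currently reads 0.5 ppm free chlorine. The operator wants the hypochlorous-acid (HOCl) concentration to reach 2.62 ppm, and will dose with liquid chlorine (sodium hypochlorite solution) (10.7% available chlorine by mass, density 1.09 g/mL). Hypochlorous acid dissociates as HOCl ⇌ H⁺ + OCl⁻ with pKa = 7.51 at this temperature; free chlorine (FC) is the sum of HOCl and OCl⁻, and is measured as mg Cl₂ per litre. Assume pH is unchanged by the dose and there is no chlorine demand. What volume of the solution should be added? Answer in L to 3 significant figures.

30.3 L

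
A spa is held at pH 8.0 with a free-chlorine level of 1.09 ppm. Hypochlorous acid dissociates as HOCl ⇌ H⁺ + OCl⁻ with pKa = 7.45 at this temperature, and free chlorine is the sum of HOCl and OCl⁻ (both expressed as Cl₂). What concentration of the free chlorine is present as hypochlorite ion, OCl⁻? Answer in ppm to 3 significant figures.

0.850 ppm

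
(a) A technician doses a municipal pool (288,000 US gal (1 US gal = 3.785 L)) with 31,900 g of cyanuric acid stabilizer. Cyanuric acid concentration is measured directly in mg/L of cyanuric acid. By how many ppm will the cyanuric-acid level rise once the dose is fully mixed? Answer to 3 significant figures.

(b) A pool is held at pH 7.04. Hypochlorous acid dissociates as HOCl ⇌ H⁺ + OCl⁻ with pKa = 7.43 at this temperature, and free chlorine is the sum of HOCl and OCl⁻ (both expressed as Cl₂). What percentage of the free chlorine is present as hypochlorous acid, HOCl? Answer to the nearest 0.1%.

(a) Volume: 288,000 US gal × 3.785 L/gal = 1,090,080 L.
(a) Rise: 31,900 g / 1,090,080 L × 1000 = 29.26 mg/L.

(b) [OCl⁻]/[HOCl] = 10^(pH − pKa) = 10^(7.04 − 7.43) = 10^-0.39 = 0.4074.
(b) Fraction as HOCl = 1 / (1 + 0.4074) = 0.7105.

(a) 29.3 ppm; (b) 71.1%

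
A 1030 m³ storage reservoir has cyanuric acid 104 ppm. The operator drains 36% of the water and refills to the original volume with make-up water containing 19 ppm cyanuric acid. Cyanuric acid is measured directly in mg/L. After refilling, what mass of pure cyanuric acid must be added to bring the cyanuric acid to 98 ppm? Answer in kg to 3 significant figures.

Volume: 1030 m³ = 1,030,000 L.
After draining 36% and refilling: 104 × 0.64 + 19 × 0.36 = 73.4 ppm.
Deficit to target: 98 − 73.4 = 24.6 mg/L.
Mass: 24.6 mg/L × 1,030,000 L = 25,340 g cyanuric acid.

25.3 kg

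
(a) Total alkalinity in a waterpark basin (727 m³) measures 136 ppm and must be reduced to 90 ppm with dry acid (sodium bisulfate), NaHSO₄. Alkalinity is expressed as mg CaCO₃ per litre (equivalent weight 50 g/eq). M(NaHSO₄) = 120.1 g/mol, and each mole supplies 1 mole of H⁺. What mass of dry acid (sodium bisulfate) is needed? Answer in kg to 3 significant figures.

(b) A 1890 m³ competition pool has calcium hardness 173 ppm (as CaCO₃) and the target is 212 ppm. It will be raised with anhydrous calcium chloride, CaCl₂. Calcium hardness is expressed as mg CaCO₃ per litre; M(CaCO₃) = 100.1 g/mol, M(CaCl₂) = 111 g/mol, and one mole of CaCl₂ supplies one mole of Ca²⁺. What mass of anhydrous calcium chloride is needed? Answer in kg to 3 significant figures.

(a) 80.3 kg; (b) 81.7 kg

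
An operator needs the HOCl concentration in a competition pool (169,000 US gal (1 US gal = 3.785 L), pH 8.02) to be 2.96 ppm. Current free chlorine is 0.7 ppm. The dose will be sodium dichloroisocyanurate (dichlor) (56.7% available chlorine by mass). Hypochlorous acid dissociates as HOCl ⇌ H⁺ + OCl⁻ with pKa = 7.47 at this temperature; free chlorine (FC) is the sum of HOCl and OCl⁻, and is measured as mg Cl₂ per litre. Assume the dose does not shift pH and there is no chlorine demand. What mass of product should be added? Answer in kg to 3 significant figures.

Volume: 169,000 US gal × 3.785 L/gal = 639,665 L.
[OCl⁻]/[HOCl] = 10^(pH − pKa) = 10^(8.02 − 7.47) = 3.548; fraction as HOCl = 1/(1 + 3.548) = 0.2199.
Free chlorine required for 2.96 ppm HOCl: 2.96 / 0.2199 = 13.46 ppm.
FC to add: 13.46 − 0.7 = 12.76 mg/L as Cl₂.
Cl₂ equivalent: 12.76 mg/L × 639,665 L = 8164 g.
Product at 56.7% available Cl: 8164 / 0.567 = 14,400 g.

14.4 kg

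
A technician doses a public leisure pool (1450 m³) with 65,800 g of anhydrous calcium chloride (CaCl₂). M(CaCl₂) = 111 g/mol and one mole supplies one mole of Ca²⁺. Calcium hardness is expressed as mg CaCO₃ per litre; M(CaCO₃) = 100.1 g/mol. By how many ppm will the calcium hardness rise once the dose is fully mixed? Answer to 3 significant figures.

Volume: 1450 m³ = 1,450,000 L.
Moles of Ca²⁺: 65,800 g ÷ 111 g/mol = 592.8 mol.
As CaCO₃: 592.8 mol × 100.1 g/mol = 59,340 g.
Rise: 59,340 g / 1,450,000 L × 1000 = 40.92 mg/L.

40.9 ppm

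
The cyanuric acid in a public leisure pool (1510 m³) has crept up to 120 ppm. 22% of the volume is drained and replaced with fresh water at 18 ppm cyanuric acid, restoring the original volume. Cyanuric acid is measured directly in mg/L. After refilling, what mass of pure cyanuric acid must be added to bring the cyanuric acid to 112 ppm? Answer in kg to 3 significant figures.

Volume: 1510 m³ = 1,510,000 L.
After draining 22% and refilling: 120 × 0.78 + 18 × 0.22 = 97.56 ppm.
Deficit to target: 112 − 97.56 = 14.44 mg/L.
Mass: 14.44 mg/L × 1,510,000 L = 21,800 g cyanuric acid.

21.8 kg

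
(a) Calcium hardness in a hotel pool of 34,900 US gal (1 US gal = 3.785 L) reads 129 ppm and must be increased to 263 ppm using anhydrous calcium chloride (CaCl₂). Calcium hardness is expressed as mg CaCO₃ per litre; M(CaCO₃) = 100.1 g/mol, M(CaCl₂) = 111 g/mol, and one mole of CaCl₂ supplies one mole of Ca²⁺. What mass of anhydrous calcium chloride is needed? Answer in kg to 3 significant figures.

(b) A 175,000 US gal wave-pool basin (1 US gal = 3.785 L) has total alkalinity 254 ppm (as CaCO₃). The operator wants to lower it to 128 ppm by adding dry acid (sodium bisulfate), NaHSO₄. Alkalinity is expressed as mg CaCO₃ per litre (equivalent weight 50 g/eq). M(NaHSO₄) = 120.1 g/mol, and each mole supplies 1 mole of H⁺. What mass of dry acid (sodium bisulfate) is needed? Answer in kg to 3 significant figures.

(a) Volume: 34,900 US gal × 3.785 L/gal = 132,096 L.
(a) Hardness to add: (263 − 129) = 134 mg/L as CaCO₃ × 132,096 L = 17,700 g as CaCO₃.
(a) Moles of Ca²⁺ (1 mol Ca²⁺ ≡ 1 mol CaCO₃): 17,700 / 100.1 g/mol = 176.8 mol.
(a) Mass of CaCl₂: 176.8 × 111 = 19,630 g.

(b) Volume: 175,000 US gal × 3.785 L/gal = 662,375 L.
(b) Alkalinity to neutralize: (254 − 128) = 126 mg/L as CaCO₃ × 662,375 L = 83,460 g as CaCO₃.
(b) Equivalents of H⁺ required: 83,460 ÷ 50 g/eq = 1669 eq = 1669 mol NaHSO₄.
(b) Mass of NaHSO₄: 1669 × 120.1 = 200,500 g.

(a) 19.6 kg; (b) 200 kg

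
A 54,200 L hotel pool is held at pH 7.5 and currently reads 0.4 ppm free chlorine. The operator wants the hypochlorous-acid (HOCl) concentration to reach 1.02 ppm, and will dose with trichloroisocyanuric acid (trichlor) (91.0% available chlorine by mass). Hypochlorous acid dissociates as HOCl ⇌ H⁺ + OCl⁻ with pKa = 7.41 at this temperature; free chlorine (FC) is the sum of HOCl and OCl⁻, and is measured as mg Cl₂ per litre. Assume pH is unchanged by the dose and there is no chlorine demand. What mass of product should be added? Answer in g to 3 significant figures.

[OCl⁻]/[HOCl] = 10^(pH − pKa) = 10^(7.5 − 7.41) = 1.23; fraction as HOCl = 1/(1 + 1.23) = 0.4484.
Free chlorine required for 1.02 ppm HOCl: 1.02 / 0.4484 = 2.275 ppm.
FC to add: 2.275 − 0.4 = 1.875 mg/L as Cl₂.
Cl₂ equivalent: 1.875 mg/L × 54,200 L = 101.6 g.
Product at 91.0% available Cl: 101.6 / 0.91 = 111.7 g.

112 g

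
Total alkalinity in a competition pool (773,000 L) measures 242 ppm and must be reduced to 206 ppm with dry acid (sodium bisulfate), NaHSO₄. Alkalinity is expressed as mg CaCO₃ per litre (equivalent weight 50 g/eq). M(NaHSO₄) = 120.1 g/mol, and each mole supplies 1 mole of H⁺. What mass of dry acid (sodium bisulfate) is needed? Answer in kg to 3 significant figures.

66.8 kg

Alkalinity to neutralize: (242 − 206) = 36 mg/L as CaCO₃ × 773,000 L = 27,830 g as CaCO₃.
Equivalents of H⁺ required: 27,830 ÷ 50 g/eq = 556.6 eq = 556.6 mol NaHSO₄.
Mass of NaHSO₄: 556.6 × 120.1 = 66,840 g.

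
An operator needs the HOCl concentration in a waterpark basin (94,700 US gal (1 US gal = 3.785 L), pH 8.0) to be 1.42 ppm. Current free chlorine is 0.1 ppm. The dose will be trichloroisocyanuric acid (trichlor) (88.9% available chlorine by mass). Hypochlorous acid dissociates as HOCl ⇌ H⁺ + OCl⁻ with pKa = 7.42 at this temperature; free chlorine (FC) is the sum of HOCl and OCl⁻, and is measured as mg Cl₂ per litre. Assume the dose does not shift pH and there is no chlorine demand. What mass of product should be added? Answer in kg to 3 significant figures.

Volume: 94,700 US gal × 3.785 L/gal = 358,440 L.
[OCl⁻]/[HOCl] = 10^(pH − pKa) = 10^(8.0 − 7.42) = 3.802; fraction as HOCl = 1/(1 + 3.802) = 0.2083.
Free chlorine required for 1.42 ppm HOCl: 1.42 / 0.2083 = 6.819 ppm.
FC to add: 6.819 − 0.1 = 6.719 mg/L as Cl₂.
Cl₂ equivalent: 6.719 mg/L × 358,440 L = 2408 g.
Product at 88.9% available Cl: 2408 / 0.889 = 2709 g.

2.71 kg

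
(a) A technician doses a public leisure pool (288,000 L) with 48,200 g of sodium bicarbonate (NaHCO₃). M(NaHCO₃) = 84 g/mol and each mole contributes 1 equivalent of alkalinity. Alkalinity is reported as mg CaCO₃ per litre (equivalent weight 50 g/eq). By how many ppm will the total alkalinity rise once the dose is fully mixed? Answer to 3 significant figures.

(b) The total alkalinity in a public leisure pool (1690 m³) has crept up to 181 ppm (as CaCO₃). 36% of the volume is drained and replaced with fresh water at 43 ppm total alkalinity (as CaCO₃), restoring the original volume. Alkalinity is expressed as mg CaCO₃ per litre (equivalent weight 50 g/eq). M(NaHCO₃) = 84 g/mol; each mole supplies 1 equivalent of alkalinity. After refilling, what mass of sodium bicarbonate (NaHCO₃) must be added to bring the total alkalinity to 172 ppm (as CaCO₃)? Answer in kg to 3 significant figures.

(a) 99.6 ppm; (b) 115 kg

(a) Moles of NaHCO₃: 48,200 g ÷ 84 g/mol = 573.8 mol → 573.8 eq of alkalinity.
(a) As CaCO₃: 573.8 eq × 50 g/eq = 28,690 g.
(a) Rise: 28,690 g / 288,000 L × 1000 = 99.62 mg/L.

(b) Volume: 1690 m³ = 1,690,000 L.
(b) After draining 36% and refilling: 181 × 0.64 + 43 × 0.36 = 131.32 ppm.
(b) Deficit to target: 172 − 131.32 = 40.68 mg/L.
(b) As CaCO₃: 40.68 mg/L × 1,690,000 L = 68,750 g; ÷ 50 g/eq ÷ 1 = 1375 mol NaHCO₃.
(b) Mass: 1375 × 84 = 115,500 g.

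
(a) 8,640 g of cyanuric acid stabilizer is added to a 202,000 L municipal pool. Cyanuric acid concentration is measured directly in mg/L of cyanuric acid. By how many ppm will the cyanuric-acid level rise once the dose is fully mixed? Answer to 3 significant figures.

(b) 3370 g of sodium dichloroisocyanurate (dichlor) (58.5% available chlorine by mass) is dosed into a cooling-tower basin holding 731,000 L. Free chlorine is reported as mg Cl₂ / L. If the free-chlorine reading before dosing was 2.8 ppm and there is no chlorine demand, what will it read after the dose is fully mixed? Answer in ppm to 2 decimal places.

(a) 42.8 ppm; (b) 5.50 ppm

(a) Rise: 8,640 g / 202,000 L × 1000 = 42.77 mg/L.

(b) Available chlorine delivered: 3370 g × 0.585 = 1971 g as Cl₂.
(b) Concentration rise: 1971 g / 731,000 L = 2.697 mg/L = 2.70 ppm.
(b) Final FC: 2.8 + 2.70 = 5.50 ppm.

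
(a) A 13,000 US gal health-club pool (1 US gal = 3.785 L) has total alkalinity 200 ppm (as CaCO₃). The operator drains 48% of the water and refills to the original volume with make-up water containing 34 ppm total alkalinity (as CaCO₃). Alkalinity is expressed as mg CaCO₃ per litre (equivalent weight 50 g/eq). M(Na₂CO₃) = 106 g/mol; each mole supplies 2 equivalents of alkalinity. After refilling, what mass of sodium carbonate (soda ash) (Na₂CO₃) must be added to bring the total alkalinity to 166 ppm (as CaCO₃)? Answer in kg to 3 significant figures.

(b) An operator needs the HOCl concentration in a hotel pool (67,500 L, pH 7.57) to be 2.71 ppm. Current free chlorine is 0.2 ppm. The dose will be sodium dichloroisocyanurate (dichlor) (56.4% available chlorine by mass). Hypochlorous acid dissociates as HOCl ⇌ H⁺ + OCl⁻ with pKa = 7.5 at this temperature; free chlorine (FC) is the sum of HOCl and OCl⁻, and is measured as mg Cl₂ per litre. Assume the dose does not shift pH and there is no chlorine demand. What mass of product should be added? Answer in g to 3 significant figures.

(a) Volume: 13,000 US gal × 3.785 L/gal = 49,205 L.
(a) After draining 48% and refilling: 200 × 0.52 + 34 × 0.48 = 120.32 ppm.
(a) Deficit to target: 166 − 120.32 = 45.68 mg/L.
(a) As CaCO₃: 45.68 mg/L × 49,205 L = 2248 g; ÷ 50 g/eq ÷ 2 = 22.48 mol Na₂CO₃.
(a) Mass: 22.48 × 106 = 2383 g.

(b) [OCl⁻]/[HOCl] = 10^(pH − pKa) = 10^(7.57 − 7.5) = 1.175; fraction as HOCl = 1/(1 + 1.175) = 0.4598.
(b) Free chlorine required for 2.71 ppm HOCl: 2.71 / 0.4598 = 5.894 ppm.
(b) FC to add: 5.894 − 0.2 = 5.694 mg/L as Cl₂.
(b) Cl₂ equivalent: 5.694 mg/L × 67,500 L = 384.3 g.
(b) Product at 56.4% available Cl: 384.3 / 0.564 = 681.5 g.

(a) 2.38 kg; (b) 681 g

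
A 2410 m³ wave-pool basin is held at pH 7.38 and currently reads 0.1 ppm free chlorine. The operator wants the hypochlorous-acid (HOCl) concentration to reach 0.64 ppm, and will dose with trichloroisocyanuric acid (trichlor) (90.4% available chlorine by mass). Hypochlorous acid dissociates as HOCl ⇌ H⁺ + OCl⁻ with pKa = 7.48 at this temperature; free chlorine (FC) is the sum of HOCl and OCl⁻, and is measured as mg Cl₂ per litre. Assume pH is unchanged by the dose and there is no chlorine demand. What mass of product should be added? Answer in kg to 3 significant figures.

2.79 kg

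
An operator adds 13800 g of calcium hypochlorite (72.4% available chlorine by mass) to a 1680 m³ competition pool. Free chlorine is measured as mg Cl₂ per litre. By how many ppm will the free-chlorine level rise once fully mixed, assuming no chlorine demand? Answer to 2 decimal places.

5.95 ppm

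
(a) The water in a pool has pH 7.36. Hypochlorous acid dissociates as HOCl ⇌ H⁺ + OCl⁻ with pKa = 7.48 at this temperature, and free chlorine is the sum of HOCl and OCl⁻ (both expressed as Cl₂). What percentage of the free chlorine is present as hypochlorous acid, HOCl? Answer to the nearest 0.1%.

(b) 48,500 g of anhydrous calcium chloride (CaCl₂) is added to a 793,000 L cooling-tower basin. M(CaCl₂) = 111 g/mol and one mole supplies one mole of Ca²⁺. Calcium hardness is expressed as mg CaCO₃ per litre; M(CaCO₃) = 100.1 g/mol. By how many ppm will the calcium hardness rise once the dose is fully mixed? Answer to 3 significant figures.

(a) 56.9%; (b) 55.2 ppm

(a) [OCl⁻]/[HOCl] = 10^(pH − pKa) = 10^(7.36 − 7.48) = 10^-0.12 = 0.7586.
(a) Fraction as HOCl = 1 / (1 + 0.7586) = 0.5686.

(b) Moles of Ca²⁺: 48,500 g ÷ 111 g/mol = 436.9 mol.
(b) As CaCO₃: 436.9 mol × 100.1 g/mol = 43,740 g.
(b) Rise: 43,740 g / 793,000 L × 1000 = 55.15 mg/L.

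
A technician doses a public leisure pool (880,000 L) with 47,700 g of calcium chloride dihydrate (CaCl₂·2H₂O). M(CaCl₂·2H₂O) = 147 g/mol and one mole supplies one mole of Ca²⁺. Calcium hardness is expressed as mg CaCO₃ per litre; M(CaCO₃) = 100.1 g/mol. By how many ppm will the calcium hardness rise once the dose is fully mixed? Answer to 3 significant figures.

36.9 ppm

Moles of Ca²⁺: 47,700 g ÷ 147 g/mol = 324.5 mol.
As CaCO₃: 324.5 mol × 100.1 g/mol = 32,480 g.
Rise: 32,480 g / 880,000 L × 1000 = 36.91 mg/L.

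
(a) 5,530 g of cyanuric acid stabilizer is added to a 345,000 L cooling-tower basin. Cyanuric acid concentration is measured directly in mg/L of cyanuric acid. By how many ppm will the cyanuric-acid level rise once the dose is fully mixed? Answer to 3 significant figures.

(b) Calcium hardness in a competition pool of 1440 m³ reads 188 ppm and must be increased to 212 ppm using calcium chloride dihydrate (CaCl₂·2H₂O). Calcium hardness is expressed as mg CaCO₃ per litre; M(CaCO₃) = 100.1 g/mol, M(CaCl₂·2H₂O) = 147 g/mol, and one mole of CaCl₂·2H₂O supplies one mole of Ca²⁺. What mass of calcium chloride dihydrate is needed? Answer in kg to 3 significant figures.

(a) Rise: 5,530 g / 345,000 L × 1000 = 16.03 mg/L.

(b) Volume: 1440 m³ = 1,440,000 L.
(b) Hardness to add: (212 − 188) = 24 mg/L as CaCO₃ × 1,440,000 L = 34,560 g as CaCO₃.
(b) Moles of Ca²⁺ (1 mol Ca²⁺ ≡ 1 mol CaCO₃): 34,560 / 100.1 g/mol = 345.3 mol.
(b) Mass of CaCl₂·2H₂O: 345.3 × 147 = 50,750 g.

(a) 16.0 ppm; (b) 50.8 kg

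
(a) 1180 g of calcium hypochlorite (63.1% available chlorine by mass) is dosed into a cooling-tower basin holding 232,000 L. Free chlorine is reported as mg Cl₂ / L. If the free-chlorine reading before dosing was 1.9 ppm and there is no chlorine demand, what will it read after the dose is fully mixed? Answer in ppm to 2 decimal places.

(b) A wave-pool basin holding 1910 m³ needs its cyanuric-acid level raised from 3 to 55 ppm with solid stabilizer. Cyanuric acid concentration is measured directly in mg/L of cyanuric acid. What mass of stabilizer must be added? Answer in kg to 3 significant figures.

(a) 5.11 ppm; (b) 99.3 kg

(a) Available chlorine delivered: 1180 g × 0.631 = 744.6 g as Cl₂.
(a) Concentration rise: 744.6 g / 232,000 L = 3.209 mg/L = 3.21 ppm.
(a) Final FC: 1.9 + 3.21 = 5.11 ppm.

(b) Volume: 1910 m³ = 1,910,000 L.
(b) CYA to add: (55 − 3) = 52 mg/L × 1,910,000 L = 99,320 g cyanuric acid.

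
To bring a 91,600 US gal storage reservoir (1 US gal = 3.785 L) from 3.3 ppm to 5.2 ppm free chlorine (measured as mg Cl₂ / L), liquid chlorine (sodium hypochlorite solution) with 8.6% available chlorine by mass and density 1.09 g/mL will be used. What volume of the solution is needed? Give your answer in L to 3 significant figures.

7.03 L

Volume: 91,600 US gal × 3.785 L/gal = 346,706 L.
Chlorine deficit: 5.2 − 3.3 = 1.9 ppm = 1.9 mg/L as Cl₂.
Cl₂ equivalent needed: 1.9 mg/L × 346,706 L = 658,700 mg = 658.7 g.
Product at 8.6% available chlorine: 658.7 / 0.086 = 7660 g.
Volume at density 1.09 g/mL: 7660 g ÷ 1.09 g/mL = 7027 mL.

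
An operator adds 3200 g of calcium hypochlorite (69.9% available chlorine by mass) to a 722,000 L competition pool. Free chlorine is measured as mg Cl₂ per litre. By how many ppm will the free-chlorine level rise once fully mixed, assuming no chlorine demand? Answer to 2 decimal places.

Available chlorine delivered: 3200 g × 0.699 = 2237 g as Cl₂.
Concentration rise: 2237 g / 722,000 L = 3.098 mg/L = 3.10 ppm.

3.10 ppm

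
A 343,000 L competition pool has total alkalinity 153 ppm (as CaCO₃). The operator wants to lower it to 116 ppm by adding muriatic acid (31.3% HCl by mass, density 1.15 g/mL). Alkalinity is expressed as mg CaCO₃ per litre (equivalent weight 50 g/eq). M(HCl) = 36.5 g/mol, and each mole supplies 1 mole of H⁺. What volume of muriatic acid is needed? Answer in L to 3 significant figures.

Alkalinity to neutralize: (153 − 116) = 37 mg/L as CaCO₃ × 343,000 L = 12,690 g as CaCO₃.
Equivalents of H⁺ required: 12,690 ÷ 50 g/eq = 253.8 eq = 253.8 mol HCl.
Mass of HCl: 253.8 × 36.5 = 9264 g.
Mass of 31.3% solution: 9264 / 0.313 = 29,600 g.
Volume: 29,600 g ÷ 1.15 g/mL = 25,740 mL.

25.7 L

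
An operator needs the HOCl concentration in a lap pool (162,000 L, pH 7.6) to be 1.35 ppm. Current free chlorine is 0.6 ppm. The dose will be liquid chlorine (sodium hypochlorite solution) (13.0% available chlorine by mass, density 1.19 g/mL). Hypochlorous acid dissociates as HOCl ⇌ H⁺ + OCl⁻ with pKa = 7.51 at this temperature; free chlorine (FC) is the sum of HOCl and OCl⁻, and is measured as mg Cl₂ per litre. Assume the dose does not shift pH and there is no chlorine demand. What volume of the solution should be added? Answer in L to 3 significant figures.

2.52 L

[OCl⁻]/[HOCl] = 10^(pH − pKa) = 10^(7.6 − 7.51) = 1.23; fraction as HOCl = 1/(1 + 1.23) = 0.4484.
Free chlorine required for 1.35 ppm HOCl: 1.35 / 0.4484 = 3.011 ppm.
FC to add: 3.011 − 0.6 = 2.411 mg/L as Cl₂.
Cl₂ equivalent: 2.411 mg/L × 162,000 L = 390.6 g.
Product at 13.0% available Cl: 390.6 / 0.13 = 3004 g.
Volume: 3004 g ÷ 1.19 g/mL = 2525 mL.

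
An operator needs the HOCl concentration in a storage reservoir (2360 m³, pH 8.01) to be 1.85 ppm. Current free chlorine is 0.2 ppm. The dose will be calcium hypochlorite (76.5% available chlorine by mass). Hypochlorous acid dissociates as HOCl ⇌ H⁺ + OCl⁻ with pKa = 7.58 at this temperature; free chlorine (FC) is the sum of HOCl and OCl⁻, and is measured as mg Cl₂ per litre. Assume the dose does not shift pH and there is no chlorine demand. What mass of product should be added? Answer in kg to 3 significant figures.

Volume: 2360 m³ = 2,360,000 L.
[OCl⁻]/[HOCl] = 10^(pH − pKa) = 10^(8.01 − 7.58) = 2.692; fraction as HOCl = 1/(1 + 2.692) = 0.2709.
Free chlorine required for 1.85 ppm HOCl: 1.85 / 0.2709 = 6.829 ppm.
FC to add: 6.829 − 0.2 = 6.629 mg/L as Cl₂.
Cl₂ equivalent: 6.629 mg/L × 2,360,000 L = 15,650 g.
Product at 76.5% available Cl: 15,650 / 0.765 = 20,450 g.

20.5 kg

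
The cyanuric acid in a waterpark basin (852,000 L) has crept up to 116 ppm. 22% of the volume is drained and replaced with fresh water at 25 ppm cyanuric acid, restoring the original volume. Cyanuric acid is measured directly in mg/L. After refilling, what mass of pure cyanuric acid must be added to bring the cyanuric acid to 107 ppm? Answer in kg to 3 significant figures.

After draining 22% and refilling: 116 × 0.78 + 25 × 0.22 = 95.98 ppm.
Deficit to target: 107 − 95.98 = 11.02 mg/L.
Mass: 11.02 mg/L × 852,000 L = 9389 g cyanuric acid.

9.39 kg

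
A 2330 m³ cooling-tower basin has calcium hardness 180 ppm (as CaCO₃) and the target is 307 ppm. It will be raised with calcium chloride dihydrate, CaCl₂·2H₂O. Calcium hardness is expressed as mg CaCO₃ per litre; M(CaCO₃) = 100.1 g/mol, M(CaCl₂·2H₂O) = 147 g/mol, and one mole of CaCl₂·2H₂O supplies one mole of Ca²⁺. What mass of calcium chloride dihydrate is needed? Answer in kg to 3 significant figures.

Volume: 2330 m³ = 2,330,000 L.
Hardness to add: (307 − 180) = 127 mg/L as CaCO₃ × 2,330,000 L = 295,900 g as CaCO₃.
Moles of Ca²⁺ (1 mol Ca²⁺ ≡ 1 mol CaCO₃): 295,900 / 100.1 g/mol = 2956 mol.
Mass of CaCl₂·2H₂O: 2956 × 147 = 434,600 g.

435 kg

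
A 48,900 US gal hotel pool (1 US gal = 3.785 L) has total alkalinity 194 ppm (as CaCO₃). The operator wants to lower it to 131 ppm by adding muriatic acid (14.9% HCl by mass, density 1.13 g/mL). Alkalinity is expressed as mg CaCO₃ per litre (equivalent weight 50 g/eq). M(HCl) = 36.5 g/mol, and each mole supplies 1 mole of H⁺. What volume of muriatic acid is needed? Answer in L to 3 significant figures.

Volume: 48,900 US gal × 3.785 L/gal = 185,086 L.
Alkalinity to neutralize: (194 − 131) = 63 mg/L as CaCO₃ × 185,086 L = 11,660 g as CaCO₃.
Equivalents of H⁺ required: 11,660 ÷ 50 g/eq = 233.2 eq = 233.2 mol HCl.
Mass of HCl: 233.2 × 36.5 = 8512 g.
Mass of 14.9% solution: 8512 / 0.149 = 57,130 g.
Volume: 57,130 g ÷ 1.13 g/mL = 50,560 mL.

50.6 L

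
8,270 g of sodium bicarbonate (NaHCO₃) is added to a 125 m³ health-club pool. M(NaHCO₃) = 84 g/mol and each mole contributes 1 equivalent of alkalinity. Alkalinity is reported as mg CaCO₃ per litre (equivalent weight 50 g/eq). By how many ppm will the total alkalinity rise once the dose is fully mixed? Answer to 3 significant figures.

39.4 ppm

Volume: 125 m³ = 125,000 L.
Moles of NaHCO₃: 8,270 g ÷ 84 g/mol = 98.45 mol → 98.45 eq of alkalinity.
As CaCO₃: 98.45 eq × 50 g/eq = 4923 g.
Rise: 4923 g / 125,000 L × 1000 = 39.38 mg/L.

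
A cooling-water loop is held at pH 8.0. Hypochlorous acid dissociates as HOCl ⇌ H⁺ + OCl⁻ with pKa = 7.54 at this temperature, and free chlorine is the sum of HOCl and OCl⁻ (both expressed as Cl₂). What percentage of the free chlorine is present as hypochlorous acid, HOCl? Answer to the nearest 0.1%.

25.7%

[OCl⁻]/[HOCl] = 10^(pH − pKa) = 10^(8.0 − 7.54) = 10^0.46 = 2.884.
Fraction as HOCl = 1 / (1 + 2.884) = 0.2575.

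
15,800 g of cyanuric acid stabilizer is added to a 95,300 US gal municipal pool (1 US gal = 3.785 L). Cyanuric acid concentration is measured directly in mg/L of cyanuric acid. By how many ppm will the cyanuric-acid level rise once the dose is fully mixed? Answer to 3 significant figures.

Volume: 95,300 US gal × 3.785 L/gal = 360,710 L.
Rise: 15,800 g / 360,710 L × 1000 = 43.8 mg/L.

43.8 ppm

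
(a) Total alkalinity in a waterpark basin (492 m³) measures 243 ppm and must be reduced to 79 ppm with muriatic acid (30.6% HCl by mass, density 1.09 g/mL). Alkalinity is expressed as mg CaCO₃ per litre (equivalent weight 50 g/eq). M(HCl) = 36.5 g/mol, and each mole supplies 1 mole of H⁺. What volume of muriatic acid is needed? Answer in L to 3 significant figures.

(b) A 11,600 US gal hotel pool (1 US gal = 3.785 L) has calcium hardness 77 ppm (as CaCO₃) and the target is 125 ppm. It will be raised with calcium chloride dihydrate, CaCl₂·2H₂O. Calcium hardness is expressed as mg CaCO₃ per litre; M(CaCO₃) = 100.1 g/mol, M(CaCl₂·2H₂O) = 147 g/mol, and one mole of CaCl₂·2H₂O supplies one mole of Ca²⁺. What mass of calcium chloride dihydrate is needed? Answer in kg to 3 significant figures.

(a) Volume: 492 m³ = 492,000 L.
(a) Alkalinity to neutralize: (243 − 79) = 164 mg/L as CaCO₃ × 492,000 L = 80,690 g as CaCO₃.
(a) Equivalents of H⁺ required: 80,690 ÷ 50 g/eq = 1614 eq = 1614 mol HCl.
(a) Mass of HCl: 1614 × 36.5 = 58,900 g.
(a) Mass of 30.6% solution: 58,900 / 0.306 = 192,500 g.
(a) Volume: 192,500 g ÷ 1.09 g/mL = 176,600 mL.

(b) Volume: 11,600 US gal × 3.785 L/gal = 43,906 L.
(b) Hardness to add: (125 − 77) = 48 mg/L as CaCO₃ × 43,906 L = 2107 g as CaCO₃.
(b) Moles of Ca²⁺ (1 mol Ca²⁺ ≡ 1 mol CaCO₃): 2107 / 100.1 g/mol = 21.05 mol.
(b) Mass of CaCl₂·2H₂O: 21.05 × 147 = 3095 g.

(a) 177 L; (b) 3.09 kg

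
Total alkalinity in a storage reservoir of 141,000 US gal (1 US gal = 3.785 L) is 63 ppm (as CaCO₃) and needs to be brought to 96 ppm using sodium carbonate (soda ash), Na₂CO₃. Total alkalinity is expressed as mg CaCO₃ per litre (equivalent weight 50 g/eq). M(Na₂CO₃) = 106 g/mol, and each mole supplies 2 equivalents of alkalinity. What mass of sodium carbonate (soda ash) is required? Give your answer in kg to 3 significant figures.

18.7 kg

Volume: 141,000 US gal × 3.785 L/gal = 533,685 L.
Alkalinity to add: (96 − 63) = 33 mg/L as CaCO₃ × 533,685 L = 17,610 g as CaCO₃.
Equivalents: 17,610 g ÷ 50 g/eq = 352.2 eq.
Each mole of Na₂CO₃ supplies 2 eq, so 352.2 / 2 = 176.1 mol.
Mass: 176.1 mol × 106 g/mol = 18,670 g.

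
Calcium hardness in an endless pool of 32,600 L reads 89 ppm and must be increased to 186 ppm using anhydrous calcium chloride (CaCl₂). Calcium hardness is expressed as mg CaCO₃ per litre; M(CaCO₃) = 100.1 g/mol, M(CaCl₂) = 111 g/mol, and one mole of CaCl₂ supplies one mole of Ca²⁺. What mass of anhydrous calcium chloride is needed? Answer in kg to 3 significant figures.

3.51 kg

Hardness to add: (186 − 89) = 97 mg/L as CaCO₃ × 32,600 L = 3162 g as CaCO₃.
Moles of Ca²⁺ (1 mol Ca²⁺ ≡ 1 mol CaCO₃): 3162 / 100.1 g/mol = 31.59 mol.
Mass of CaCl₂: 31.59 × 111 = 3507 g.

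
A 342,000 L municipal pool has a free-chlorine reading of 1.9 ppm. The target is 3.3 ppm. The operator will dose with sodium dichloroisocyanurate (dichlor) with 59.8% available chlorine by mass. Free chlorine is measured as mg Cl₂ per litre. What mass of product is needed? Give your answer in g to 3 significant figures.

801 g

Chlorine deficit: 3.3 − 1.9 = 1.4 ppm = 1.4 mg/L as Cl₂.
Cl₂ equivalent needed: 1.4 mg/L × 342,000 L = 478,800 mg = 478.8 g.
Product at 59.8% available chlorine: 478.8 / 0.598 = 800.7 g.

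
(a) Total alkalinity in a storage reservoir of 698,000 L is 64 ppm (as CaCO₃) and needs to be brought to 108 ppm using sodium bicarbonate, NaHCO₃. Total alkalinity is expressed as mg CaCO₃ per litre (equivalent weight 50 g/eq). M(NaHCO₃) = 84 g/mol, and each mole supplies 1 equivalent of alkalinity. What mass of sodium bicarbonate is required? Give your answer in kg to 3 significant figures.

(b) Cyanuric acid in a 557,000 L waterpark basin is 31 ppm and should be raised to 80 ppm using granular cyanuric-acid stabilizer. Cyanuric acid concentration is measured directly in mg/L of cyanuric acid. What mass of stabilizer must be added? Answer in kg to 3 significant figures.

(a) Alkalinity to add: (108 − 64) = 44 mg/L as CaCO₃ × 698,000 L = 30,710 g as CaCO₃.
(a) Equivalents: 30,710 g ÷ 50 g/eq = 614.2 eq.
(a) NaHCO₃ supplies 1 eq per mole → 614.2 mol.
(a) Mass: 614.2 mol × 84 g/mol = 51,600 g.

(b) CYA to add: (80 − 31) = 49 mg/L × 557,000 L = 27,290 g cyanuric acid.

(a) 51.6 kg; (b) 27.3 kg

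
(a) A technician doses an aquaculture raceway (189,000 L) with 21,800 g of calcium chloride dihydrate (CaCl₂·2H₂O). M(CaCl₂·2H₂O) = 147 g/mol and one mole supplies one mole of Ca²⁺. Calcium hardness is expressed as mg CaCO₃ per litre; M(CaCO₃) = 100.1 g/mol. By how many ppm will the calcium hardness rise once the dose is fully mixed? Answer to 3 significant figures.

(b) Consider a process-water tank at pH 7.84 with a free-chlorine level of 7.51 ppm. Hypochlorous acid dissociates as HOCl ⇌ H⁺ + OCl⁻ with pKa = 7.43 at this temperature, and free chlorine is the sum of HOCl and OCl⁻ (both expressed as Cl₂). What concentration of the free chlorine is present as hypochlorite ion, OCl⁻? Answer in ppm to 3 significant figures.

(a) 78.5 ppm; (b) 5.41 ppm

(a) Moles of Ca²⁺: 21,800 g ÷ 147 g/mol = 148.3 mol.
(a) As CaCO₃: 148.3 mol × 100.1 g/mol = 14,840 g.
(a) Rise: 14,840 g / 189,000 L × 1000 = 78.54 mg/L.

(b) [OCl⁻]/[HOCl] = 10^(pH − pKa) = 10^(7.84 − 7.43) = 10^0.41 = 2.57.
(b) Fraction as HOCl = 1 / (1 + 2.57) = 0.2801.
(b) OCl⁻ = (1 − 0.2801) × 7.51 ppm = 5.407 ppm.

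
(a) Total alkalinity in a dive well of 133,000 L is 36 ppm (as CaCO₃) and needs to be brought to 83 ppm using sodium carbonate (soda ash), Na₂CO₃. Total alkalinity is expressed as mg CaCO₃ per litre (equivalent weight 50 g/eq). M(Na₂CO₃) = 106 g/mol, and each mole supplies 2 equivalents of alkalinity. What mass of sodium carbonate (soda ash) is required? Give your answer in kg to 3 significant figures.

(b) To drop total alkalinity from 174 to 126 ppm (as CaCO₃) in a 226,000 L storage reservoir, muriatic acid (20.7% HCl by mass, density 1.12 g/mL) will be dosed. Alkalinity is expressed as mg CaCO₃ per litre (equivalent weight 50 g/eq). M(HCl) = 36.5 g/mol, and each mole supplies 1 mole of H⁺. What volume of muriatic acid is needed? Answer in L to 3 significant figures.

(a) 6.63 kg; (b) 34.2 L

(a) Alkalinity to add: (83 − 36) = 47 mg/L as CaCO₃ × 133,000 L = 6251 g as CaCO₃.
(a) Equivalents: 6251 g ÷ 50 g/eq = 125 eq.
(a) Each mole of Na₂CO₃ supplies 2 eq, so 125 / 2 = 62.51 mol.
(a) Mass: 62.51 mol × 106 g/mol = 6626 g.

(b) Alkalinity to neutralize: (174 − 126) = 48 mg/L as CaCO₃ × 226,000 L = 10,850 g as CaCO₃.
(b) Equivalents of H⁺ required: 10,850 ÷ 50 g/eq = 217 eq = 217 mol HCl.
(b) Mass of HCl: 217 × 36.5 = 7919 g.
(b) Mass of 20.7% solution: 7919 / 0.207 = 38,260 g.
(b) Volume: 38,260 g ÷ 1.12 g/mL = 34,160 mL.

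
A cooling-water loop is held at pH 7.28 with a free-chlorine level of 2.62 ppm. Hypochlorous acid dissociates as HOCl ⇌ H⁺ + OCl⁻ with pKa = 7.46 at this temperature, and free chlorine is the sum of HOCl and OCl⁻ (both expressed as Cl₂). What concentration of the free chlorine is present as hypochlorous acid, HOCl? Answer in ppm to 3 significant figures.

1.58 ppm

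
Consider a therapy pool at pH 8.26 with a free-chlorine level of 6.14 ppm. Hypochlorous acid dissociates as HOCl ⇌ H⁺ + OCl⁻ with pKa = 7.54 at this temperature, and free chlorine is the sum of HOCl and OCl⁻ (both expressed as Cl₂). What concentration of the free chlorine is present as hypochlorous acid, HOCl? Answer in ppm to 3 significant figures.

[OCl⁻]/[HOCl] = 10^(pH − pKa) = 10^(8.26 − 7.54) = 10^0.72 = 5.248.
Fraction as HOCl = 1 / (1 + 5.248) = 0.16.
HOCl = 0.16 × 6.14 ppm = 0.9827 ppm.

0.983 ppm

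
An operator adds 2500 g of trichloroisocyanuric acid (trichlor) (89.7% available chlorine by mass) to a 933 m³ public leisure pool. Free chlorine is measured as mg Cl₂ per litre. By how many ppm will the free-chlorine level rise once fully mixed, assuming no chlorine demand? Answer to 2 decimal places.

2.40 ppm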